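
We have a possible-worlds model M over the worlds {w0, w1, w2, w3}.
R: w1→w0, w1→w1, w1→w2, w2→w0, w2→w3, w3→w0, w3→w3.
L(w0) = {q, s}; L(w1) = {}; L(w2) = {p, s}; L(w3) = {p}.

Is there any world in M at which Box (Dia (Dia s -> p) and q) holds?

Yes

Recall that Box ψ holds at a world iff ψ holds at every accessible world, and Dia ψ holds iff ψ holds at some accessible world.
Let φ = Box (Dia (Dia s -> p) and q). Evaluate φ at each world:
  w0 (successors ∅): φ is true.
  w1 (successors {w0, w1, w2}): φ is false.
  w2 (successors {w0, w3}): φ is false.
  w3 (successors {w0, w3}): φ is false.
Detail at w0 (witness):
  At w0: no accessible worlds, so Box (Dia (Dia s -> p) and q) holds vacuously.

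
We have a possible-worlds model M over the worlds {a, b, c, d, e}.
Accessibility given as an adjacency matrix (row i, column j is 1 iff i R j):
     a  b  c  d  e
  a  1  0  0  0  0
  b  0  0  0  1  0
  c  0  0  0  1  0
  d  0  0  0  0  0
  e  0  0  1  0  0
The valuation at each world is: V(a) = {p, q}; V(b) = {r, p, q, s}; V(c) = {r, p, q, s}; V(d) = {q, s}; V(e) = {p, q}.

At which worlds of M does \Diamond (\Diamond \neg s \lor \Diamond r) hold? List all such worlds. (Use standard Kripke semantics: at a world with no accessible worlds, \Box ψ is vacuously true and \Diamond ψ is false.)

a

Let φ = \Diamond (\Diamond \neg s \lor \Diamond r). Evaluate φ at each world:
  a (successors {a}): φ is true.
  b (successors {d}): φ is false.
  c (successors {d}): φ is false.
  d (successors ∅): φ is false.
  e (successors {c}): φ is false.
For instance, at e:
  At e: \Diamond (\Diamond \neg s \lor \Diamond r) requires \Diamond \neg s \lor \Diamond r at some successor in {c}.
    At c: \Diamond \neg s \lor \Diamond r is false.
  So \Diamond (\Diamond \neg s \lor \Diamond r) is false at e.
Satisfying worlds: {a}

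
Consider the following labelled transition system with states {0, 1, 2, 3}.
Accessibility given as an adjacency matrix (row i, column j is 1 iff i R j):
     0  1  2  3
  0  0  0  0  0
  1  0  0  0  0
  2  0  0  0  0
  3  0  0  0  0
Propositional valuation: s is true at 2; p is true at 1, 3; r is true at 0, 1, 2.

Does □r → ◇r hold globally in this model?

Recall that □ψ holds at a world iff ψ holds at every accessible world, and ◇ψ holds iff ψ holds at some accessible world.
Let φ = □r → ◇r. Evaluate φ at each world:
  0 (successors ∅): φ is false.
  1 (successors ∅): φ is false.
  2 (successors ∅): φ is false.
  3 (successors ∅): φ is false.
Detail at 0 (counterexample):
  At 0: □r is true, ◇r is false, so □r → ◇r is false.
    At 0: no accessible worlds, so □r holds vacuously.
    At 0: no accessible worlds, so ◇r is false.

No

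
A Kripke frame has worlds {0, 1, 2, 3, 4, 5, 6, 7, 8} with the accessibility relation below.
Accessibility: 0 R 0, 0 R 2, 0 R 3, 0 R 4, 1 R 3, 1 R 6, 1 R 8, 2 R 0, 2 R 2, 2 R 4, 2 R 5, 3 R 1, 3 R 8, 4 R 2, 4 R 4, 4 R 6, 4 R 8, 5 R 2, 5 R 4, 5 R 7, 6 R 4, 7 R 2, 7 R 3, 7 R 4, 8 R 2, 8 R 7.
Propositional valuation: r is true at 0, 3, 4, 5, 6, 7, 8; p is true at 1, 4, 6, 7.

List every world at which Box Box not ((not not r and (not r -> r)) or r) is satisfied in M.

Let φ = Box Box not ((not not r and (not r -> r)) or r). Evaluate φ at each world:
  0 (successors {0, 2, 3, 4}): φ is false.
  1 (successors {3, 6, 8}): φ is false.
  2 (successors {0, 2, 4, 5}): φ is false.
  3 (successors {1, 8}): φ is false.
  4 (successors {2, 4, 6, 8}): φ is false.
  5 (successors {2, 4, 7}): φ is false.
  6 (successors {4}): φ is false.
  7 (successors {2, 3, 4}): φ is false.
  8 (successors {2, 7}): φ is false.
For instance, at 8:
  At 8: Box Box not ((not not r and (not r -> r)) or r) requires Box not ((not not r and (not r -> r)) or r) at every successor {2, 7}.
    Box not ((not not r and (not r -> r)) or r) fails at 2, so Box Box not ((not not r and (not r -> r)) or r) is false at 8.
      At 2: Box not ((not not r and (not r -> r)) or r) requires not ((not not r and (not r -> r)) or r) at every successor {0, 2, 4, 5}.
        not ((not not r and (not r -> r)) or r) fails at 0, so Box not ((not not r and (not r -> r)) or r) is false at 2.
Satisfying worlds: none.

none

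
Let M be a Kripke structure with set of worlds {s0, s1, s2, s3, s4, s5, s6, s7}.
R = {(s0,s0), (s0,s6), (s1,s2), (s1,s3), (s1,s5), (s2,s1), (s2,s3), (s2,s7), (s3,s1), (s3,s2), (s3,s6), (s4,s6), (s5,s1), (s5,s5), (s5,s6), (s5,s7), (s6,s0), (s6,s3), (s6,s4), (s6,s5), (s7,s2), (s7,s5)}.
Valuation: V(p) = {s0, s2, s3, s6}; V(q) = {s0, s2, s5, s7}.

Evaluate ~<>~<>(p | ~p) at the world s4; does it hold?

At s4: <>~<>(p | ~p) is false, so ~<>~<>(p | ~p) is true.
  At s4: <>~<>(p | ~p) requires ~<>(p | ~p) at some successor in {s6}.
    At s6: ~<>(p | ~p) is false.
  So <>~<>(p | ~p) is false at s4.

Yes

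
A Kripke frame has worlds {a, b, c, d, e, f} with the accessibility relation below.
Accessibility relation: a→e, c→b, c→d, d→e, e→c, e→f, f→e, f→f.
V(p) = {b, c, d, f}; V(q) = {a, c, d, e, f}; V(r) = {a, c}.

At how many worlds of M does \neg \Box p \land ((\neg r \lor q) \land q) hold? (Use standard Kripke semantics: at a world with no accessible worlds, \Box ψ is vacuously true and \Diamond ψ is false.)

Let φ = \neg \Box p \land ((\neg r \lor q) \land q). Evaluate φ at each world:
  a (successors {e}): φ is true.
  b (successors ∅): φ is false.
  c (successors {b, d}): φ is false.
  d (successors {e}): φ is true.
  e (successors {c, f}): φ is false.
  f (successors {e, f}): φ is true.
For instance, at c:
  At c: \neg \Box p is false, (\neg r \lor q) \land q is true, so \neg \Box p \land ((\neg r \lor q) \land q) is false.
    At c: \Box p is true, so \neg \Box p is false.
      At c: \Box p requires p at every successor {b, d}.
        At b: p is true.
        At d: p is true.
      So \Box p is true at c.
Satisfying worlds: {a, d, f}

3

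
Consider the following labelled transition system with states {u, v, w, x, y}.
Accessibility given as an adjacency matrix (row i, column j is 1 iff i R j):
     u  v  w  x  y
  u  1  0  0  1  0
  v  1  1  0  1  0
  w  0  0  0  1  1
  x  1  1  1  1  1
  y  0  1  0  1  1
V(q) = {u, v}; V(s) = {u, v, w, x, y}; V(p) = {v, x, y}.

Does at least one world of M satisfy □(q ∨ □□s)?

Recall that □ψ holds at a world iff ψ holds at every accessible world, and ◇ψ holds iff ψ holds at some accessible world.
Let φ = □(q ∨ □□s). Evaluate φ at each world:
  u (successors {u, x}): φ is true.
  v (successors {u, v, x}): φ is true.
  w (successors {x, y}): φ is true.
  x (successors {u, v, w, x, y}): φ is true.
  y (successors {v, x, y}): φ is true.
Detail at u (witness):
  At u: □(q ∨ □□s) requires q ∨ □□s at every successor {u, x}.
      At u: q is true, □□s is true, so q ∨ □□s is true.
      At x: q is false, □□s is true, so q ∨ □□s is true.
  So □(q ∨ □□s) is true at u.

Yes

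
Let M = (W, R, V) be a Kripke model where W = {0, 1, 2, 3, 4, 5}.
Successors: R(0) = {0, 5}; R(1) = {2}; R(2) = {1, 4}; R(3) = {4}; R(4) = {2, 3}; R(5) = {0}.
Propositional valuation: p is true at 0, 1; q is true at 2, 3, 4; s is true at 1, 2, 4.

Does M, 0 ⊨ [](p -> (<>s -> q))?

Recall that []ψ holds at a world iff ψ holds at every accessible world, and <>ψ holds iff ψ holds at some accessible world.
At 0: [](p -> (<>s -> q)) requires p -> (<>s -> q) at every successor {0, 5}.
    At 0: p is true, <>s -> q is true, so p -> (<>s -> q) is true.
      At 0: <>s is false, q is false, so <>s -> q is true.
    At 5: p is false, <>s -> q is true, so p -> (<>s -> q) is true.
      At 5: <>s is false, q is false, so <>s -> q is true.
So [](p -> (<>s -> q)) is true at 0.

Yes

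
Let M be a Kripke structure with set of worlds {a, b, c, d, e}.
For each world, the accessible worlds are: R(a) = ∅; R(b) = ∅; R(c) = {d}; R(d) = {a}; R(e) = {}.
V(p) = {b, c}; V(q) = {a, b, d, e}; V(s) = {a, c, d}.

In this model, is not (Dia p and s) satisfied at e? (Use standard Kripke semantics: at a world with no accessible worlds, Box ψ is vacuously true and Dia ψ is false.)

At e: Dia p and s is false, so not (Dia p and s) is true.
  At e: Dia p is false, s is false, so Dia p and s is false.
    At e: no accessible worlds, so Dia p is false.

Yes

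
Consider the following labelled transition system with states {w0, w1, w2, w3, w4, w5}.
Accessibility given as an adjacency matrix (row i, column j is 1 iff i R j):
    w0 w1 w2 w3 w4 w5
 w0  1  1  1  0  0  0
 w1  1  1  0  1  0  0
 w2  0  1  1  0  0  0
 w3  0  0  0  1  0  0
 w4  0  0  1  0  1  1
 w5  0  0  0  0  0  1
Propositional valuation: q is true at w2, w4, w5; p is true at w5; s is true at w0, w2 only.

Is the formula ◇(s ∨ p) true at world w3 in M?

No

Recall that ◇ψ holds at a world iff ψ holds at some accessible world.
At w3: ◇(s ∨ p) requires s ∨ p at some successor in {w3}.
  At w3: s ∨ p is false.
So ◇(s ∨ p) is false at w3.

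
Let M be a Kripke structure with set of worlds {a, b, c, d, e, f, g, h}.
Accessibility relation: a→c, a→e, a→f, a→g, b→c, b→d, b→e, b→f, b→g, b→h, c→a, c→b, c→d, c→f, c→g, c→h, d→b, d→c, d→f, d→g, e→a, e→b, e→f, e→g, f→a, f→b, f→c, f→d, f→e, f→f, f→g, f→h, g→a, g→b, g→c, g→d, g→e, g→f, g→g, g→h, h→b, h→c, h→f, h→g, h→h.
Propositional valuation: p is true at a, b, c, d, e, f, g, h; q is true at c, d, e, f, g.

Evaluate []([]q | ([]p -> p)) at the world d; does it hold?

Yes

At d: []([]q | ([]p -> p)) requires []q | ([]p -> p) at every successor {b, c, f, g}.
  At b: []q | ([]p -> p) is true.
  At c: []q | ([]p -> p) is true.
  At f: []q | ([]p -> p) is true.
  At g: []q | ([]p -> p) is true.
So []([]q | ([]p -> p)) is true at d.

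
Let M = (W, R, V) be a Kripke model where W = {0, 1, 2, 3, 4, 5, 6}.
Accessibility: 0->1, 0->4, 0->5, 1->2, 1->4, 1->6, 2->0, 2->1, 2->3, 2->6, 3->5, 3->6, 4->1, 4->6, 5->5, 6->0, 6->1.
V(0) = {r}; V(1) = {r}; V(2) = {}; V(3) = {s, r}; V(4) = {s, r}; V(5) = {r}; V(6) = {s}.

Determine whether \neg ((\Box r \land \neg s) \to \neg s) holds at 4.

No

At 4: (\Box r \land \neg s) \to \neg s is true, so \neg ((\Box r \land \neg s) \to \neg s) is false.
  At 4: \Box r \land \neg s is false, \neg s is false, so (\Box r \land \neg s) \to \neg s is true.
    At 4: \Box r is false, \neg s is false, so \Box r \land \neg s is false.
      At 4: \Box r requires r at every successor {1, 6}.
        r fails at 6, so \Box r is false at 4.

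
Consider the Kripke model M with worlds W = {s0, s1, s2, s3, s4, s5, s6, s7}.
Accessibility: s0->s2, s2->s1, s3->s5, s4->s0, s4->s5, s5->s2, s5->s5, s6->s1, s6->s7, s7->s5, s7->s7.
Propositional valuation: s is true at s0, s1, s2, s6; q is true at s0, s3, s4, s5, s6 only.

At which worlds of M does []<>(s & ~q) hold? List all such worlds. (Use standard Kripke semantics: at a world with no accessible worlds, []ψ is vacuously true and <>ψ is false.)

Let φ = []<>(s & ~q). Evaluate φ at each world:
  s0 (successors {s2}): φ is true.
  s1 (successors ∅): φ is true.
  s2 (successors {s1}): φ is false.
  s3 (successors {s5}): φ is true.
  s4 (successors {s0, s5}): φ is true.
  s5 (successors {s2, s5}): φ is true.
  s6 (successors {s1, s7}): φ is false.
  s7 (successors {s5, s7}): φ is false.
For instance, at s6:
  At s6: []<>(s & ~q) requires <>(s & ~q) at every successor {s1, s7}.
    <>(s & ~q) fails at s1, so []<>(s & ~q) is false at s6.
      At s1: no accessible worlds, so <>(s & ~q) is false.
Satisfying worlds: {s0, s1, s3, s4, s5}

s0, s1, s3, s4, s5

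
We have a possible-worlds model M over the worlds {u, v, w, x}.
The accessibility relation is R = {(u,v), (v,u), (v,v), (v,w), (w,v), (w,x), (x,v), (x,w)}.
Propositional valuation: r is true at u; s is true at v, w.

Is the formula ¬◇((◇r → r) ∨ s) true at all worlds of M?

Let φ = ¬◇((◇r → r) ∨ s). Evaluate φ at each world:
  u (successors {v}): φ is false.
  v (successors {u, v, w}): φ is false.
  w (successors {v, x}): φ is false.
  x (successors {v, w}): φ is false.
Detail at u (counterexample):
  At u: ◇((◇r → r) ∨ s) is true, so ¬◇((◇r → r) ∨ s) is false.
    At u: ◇((◇r → r) ∨ s) requires (◇r → r) ∨ s at some successor in {v}.
      (◇r → r) ∨ s holds at v, so ◇((◇r → r) ∨ s) is true at u.

No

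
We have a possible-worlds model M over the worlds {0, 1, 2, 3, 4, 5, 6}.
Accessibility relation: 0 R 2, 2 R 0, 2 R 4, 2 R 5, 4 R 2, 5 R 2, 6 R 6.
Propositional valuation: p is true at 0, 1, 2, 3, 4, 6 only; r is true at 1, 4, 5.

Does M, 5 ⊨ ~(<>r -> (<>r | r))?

No

At 5: <>r -> (<>r | r) is true, so ~(<>r -> (<>r | r)) is false.
  At 5: <>r is false, <>r | r is true, so <>r -> (<>r | r) is true.
    At 5: <>r requires r at some successor in {2}.
      At 2: r is false.
    So <>r is false at 5.
    At 5: <>r is false, r is true, so <>r | r is true.
      At 5: <>r requires r at some successor in {2}.
        At 2: r is false.
      So <>r is false at 5.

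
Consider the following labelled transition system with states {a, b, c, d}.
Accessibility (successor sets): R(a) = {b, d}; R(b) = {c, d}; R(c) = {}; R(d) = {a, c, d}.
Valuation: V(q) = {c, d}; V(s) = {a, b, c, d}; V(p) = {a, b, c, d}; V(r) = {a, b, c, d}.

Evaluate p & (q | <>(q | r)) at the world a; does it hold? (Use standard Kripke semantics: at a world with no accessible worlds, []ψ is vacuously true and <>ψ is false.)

Yes

Recall that <>ψ holds at a world iff ψ holds at some accessible world.
At a: p is true, q | <>(q | r) is true, so p & (q | <>(q | r)) is true.
  At a: q is false, <>(q | r) is true, so q | <>(q | r) is true.
    At a: <>(q | r) requires q | r at some successor in {b, d}.
      q | r holds at b, so <>(q | r) is true at a.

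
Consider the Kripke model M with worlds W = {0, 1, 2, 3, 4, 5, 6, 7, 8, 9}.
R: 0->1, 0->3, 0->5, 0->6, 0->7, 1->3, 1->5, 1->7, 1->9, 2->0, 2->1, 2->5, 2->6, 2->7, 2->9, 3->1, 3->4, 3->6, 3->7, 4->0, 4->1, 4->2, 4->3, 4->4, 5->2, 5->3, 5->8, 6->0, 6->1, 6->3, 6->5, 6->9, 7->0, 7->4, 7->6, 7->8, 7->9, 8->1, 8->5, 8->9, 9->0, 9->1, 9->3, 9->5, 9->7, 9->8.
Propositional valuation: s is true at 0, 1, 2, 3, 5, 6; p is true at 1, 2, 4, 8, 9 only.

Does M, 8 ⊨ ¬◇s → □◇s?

At 8: ¬◇s is false, □◇s is true, so ¬◇s → □◇s is true.
  At 8: ◇s is true, so ¬◇s is false.
    At 8: ◇s requires s at some successor in {1, 5, 9}.
      s holds at 1, so ◇s is true at 8.
  At 8: □◇s requires ◇s at every successor {1, 5, 9}.
      At 1: ◇s requires s at some successor in {3, 5, 7, 9}.
        s holds at 3, so ◇s is true at 1.
      At 5: ◇s requires s at some successor in {2, 3, 8}.
        s holds at 2, so ◇s is true at 5.
      At 9: ◇s requires s at some successor in {0, 1, 3, 5, 7, 8}.
        s holds at 0, so ◇s is true at 9.
  So □◇s is true at 8.

Yes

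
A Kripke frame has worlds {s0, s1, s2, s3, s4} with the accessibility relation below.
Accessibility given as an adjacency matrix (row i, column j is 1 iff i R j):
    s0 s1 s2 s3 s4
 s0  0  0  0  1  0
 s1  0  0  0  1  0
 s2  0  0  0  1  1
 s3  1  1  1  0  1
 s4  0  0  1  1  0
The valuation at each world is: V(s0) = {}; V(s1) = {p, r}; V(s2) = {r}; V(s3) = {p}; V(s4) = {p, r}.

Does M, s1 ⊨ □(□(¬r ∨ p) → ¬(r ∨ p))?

At s1: □(□(¬r ∨ p) → ¬(r ∨ p)) requires □(¬r ∨ p) → ¬(r ∨ p) at every successor {s3}.
    At s3: □(¬r ∨ p) is false, ¬(r ∨ p) is false, so □(¬r ∨ p) → ¬(r ∨ p) is true.
      At s3: □(¬r ∨ p) requires ¬r ∨ p at every successor {s0, s1, s2, s4}.
        ¬r ∨ p fails at s2, so □(¬r ∨ p) is false at s3.
So □(□(¬r ∨ p) → ¬(r ∨ p)) is true at s1.

Yes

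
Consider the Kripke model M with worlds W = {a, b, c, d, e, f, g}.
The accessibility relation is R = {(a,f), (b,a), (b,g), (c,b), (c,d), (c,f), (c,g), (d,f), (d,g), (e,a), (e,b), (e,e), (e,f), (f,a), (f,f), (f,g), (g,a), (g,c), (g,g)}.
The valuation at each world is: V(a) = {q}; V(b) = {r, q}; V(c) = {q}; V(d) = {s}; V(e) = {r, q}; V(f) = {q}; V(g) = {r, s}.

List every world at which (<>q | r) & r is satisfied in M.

b, e, g

Let φ = (<>q | r) & r. Evaluate φ at each world:
  a (successors {f}): φ is false.
  b (successors {a, g}): φ is true.
  c (successors {b, d, f, g}): φ is false.
  d (successors {f, g}): φ is false.
  e (successors {a, b, e, f}): φ is true.
  f (successors {a, f, g}): φ is false.
  g (successors {a, c, g}): φ is true.
For instance, at g:
  At g: <>q | r is true, r is true, so (<>q | r) & r is true.
    At g: <>q is true, r is true, so <>q | r is true.
      At g: <>q requires q at some successor in {a, c, g}.
        q holds at a, so <>q is true at g.
Satisfying worlds: {b, e, g}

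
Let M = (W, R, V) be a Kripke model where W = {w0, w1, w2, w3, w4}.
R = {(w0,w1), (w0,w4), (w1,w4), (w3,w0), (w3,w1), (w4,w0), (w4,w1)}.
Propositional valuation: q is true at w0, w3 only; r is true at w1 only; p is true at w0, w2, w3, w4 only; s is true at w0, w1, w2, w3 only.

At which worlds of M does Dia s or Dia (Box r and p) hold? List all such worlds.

Let φ = Dia s or Dia (Box r and p). Evaluate φ at each world:
  w0 (successors {w1, w4}): φ is true.
  w1 (successors {w4}): φ is false.
  w2 (successors ∅): φ is false.
  w3 (successors {w0, w1}): φ is true.
  w4 (successors {w0, w1}): φ is true.
For instance, at w0:
  At w0: Dia s is true, Dia (Box r and p) is false, so Dia s or Dia (Box r and p) is true.
    At w0: Dia s requires s at some successor in {w1, w4}.
      s holds at w1, so Dia s is true at w0.
    At w0: Dia (Box r and p) requires Box r and p at some successor in {w1, w4}.
      At w1: Box r and p is false.
      At w4: Box r and p is false.
    So Dia (Box r and p) is false at w0.
Satisfying worlds: {w0, w3, w4}

w0, w3, w4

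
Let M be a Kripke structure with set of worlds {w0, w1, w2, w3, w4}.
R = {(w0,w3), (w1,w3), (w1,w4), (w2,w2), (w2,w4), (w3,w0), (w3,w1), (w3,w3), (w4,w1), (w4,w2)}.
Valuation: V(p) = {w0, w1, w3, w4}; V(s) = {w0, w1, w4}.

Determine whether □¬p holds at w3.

No

Recall that □ψ holds at a world iff ψ holds at every accessible world, and ◇ψ holds iff ψ holds at some accessible world.
At w3: □¬p requires ¬p at every successor {w0, w1, w3}.
  ¬p fails at w0, so □¬p is false at w3.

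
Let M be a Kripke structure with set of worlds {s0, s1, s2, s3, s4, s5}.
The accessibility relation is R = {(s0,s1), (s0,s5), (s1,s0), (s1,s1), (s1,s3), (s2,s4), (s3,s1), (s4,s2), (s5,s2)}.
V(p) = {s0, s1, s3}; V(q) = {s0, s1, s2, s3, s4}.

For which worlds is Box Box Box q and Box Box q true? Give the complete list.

s2, s4, s5

Let φ = Box Box Box q and Box Box q. Evaluate φ at each world:
  s0 (successors {s1, s5}): φ is false.
  s1 (successors {s0, s1, s3}): φ is false.
  s2 (successors {s4}): φ is true.
  s3 (successors {s1}): φ is false.
  s4 (successors {s2}): φ is true.
  s5 (successors {s2}): φ is true.
For instance, at s0:
  At s0: Box Box Box q is false, Box Box q is true, so Box Box Box q and Box Box q is false.
    At s0: Box Box Box q requires Box Box q at every successor {s1, s5}.
      Box Box q fails at s1, so Box Box Box q is false at s0.
    At s0: Box Box q requires Box q at every successor {s1, s5}.
      At s1: Box q is true.
      At s5: Box q is true.
    So Box Box q is true at s0.
Satisfying worlds: {s2, s4, s5}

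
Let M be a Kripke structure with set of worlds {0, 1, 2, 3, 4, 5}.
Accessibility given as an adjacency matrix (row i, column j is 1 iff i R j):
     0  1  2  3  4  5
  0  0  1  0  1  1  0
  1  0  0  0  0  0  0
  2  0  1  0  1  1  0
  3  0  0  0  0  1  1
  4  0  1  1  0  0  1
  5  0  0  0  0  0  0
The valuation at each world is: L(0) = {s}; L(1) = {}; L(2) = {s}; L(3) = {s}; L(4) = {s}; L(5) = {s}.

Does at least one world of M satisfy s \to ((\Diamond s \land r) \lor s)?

Recall that \Diamond ψ holds at a world iff ψ holds at some accessible world.
Let φ = s \to ((\Diamond s \land r) \lor s). Evaluate φ at each world:
  0 (successors {1, 3, 4}): φ is true.
  1 (successors ∅): φ is true.
  2 (successors {1, 3, 4}): φ is true.
  3 (successors {4, 5}): φ is true.
  4 (successors {1, 2, 5}): φ is true.
  5 (successors ∅): φ is true.
Detail at 0 (witness):
  At 0: s is true, (\Diamond s \land r) \lor s is true, so s \to ((\Diamond s \land r) \lor s) is true.
    At 0: \Diamond s \land r is false, s is true, so (\Diamond s \land r) \lor s is true.
      At 0: \Diamond s is true, r is false, so \Diamond s \land r is false.

Yes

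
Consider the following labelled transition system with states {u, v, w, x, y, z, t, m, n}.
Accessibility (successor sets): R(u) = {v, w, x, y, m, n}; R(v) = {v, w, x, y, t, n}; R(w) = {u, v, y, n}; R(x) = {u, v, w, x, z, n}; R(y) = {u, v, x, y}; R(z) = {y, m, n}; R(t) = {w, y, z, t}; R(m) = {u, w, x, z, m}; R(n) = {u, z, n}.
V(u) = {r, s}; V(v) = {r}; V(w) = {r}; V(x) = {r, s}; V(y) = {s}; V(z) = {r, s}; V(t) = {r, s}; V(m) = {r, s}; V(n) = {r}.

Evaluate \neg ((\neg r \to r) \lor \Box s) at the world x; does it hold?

No

Recall that \Box ψ holds at a world iff ψ holds at every accessible world, and \Diamond ψ holds iff ψ holds at some accessible world.
At x: (\neg r \to r) \lor \Box s is true, so \neg ((\neg r \to r) \lor \Box s) is false.
  At x: \neg r \to r is true, \Box s is false, so (\neg r \to r) \lor \Box s is true.
    At x: \Box s requires s at every successor {u, v, w, x, z, n}.
      s fails at v, so \Box s is false at x.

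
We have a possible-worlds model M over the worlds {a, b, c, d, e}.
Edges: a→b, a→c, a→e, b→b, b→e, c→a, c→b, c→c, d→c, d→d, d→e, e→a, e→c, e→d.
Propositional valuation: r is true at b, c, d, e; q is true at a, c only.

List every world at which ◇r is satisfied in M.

Let φ = ◇r. Evaluate φ at each world:
  a (successors {b, c, e}): φ is true.
  b (successors {b, e}): φ is true.
  c (successors {a, b, c}): φ is true.
  d (successors {c, d, e}): φ is true.
  e (successors {a, c, d}): φ is true.
For instance, at a:
  At a: ◇r requires r at some successor in {b, c, e}.
    r holds at b, so ◇r is true at a.
Satisfying worlds: {a, b, c, d, e}

a, b, c, d, e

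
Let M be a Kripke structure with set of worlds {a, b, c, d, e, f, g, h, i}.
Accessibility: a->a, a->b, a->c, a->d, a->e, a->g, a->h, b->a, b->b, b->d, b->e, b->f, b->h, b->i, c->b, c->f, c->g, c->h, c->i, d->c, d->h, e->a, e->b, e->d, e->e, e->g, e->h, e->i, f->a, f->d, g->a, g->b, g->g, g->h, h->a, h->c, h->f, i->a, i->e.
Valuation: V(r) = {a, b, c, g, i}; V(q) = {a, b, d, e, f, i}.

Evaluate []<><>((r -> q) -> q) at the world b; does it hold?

Yes

At b: []<><>((r -> q) -> q) requires <><>((r -> q) -> q) at every successor {a, b, d, e, f, h, i}.
  At a: <><>((r -> q) -> q) is true.
  At b: <><>((r -> q) -> q) is true.
  At d: <><>((r -> q) -> q) is true.
  At e: <><>((r -> q) -> q) is true.
  At f: <><>((r -> q) -> q) is true.
  At h: <><>((r -> q) -> q) is true.
  At i: <><>((r -> q) -> q) is true.
So []<><>((r -> q) -> q) is true at b.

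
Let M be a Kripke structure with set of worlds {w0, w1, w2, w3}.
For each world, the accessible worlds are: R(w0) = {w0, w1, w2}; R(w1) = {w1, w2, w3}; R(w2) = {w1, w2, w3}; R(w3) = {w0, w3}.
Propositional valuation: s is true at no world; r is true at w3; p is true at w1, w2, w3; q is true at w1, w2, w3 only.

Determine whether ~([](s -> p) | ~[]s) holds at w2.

No

At w2: [](s -> p) | ~[]s is true, so ~([](s -> p) | ~[]s) is false.
  At w2: [](s -> p) is true, ~[]s is true, so [](s -> p) | ~[]s is true.
    At w2: [](s -> p) requires s -> p at every successor {w1, w2, w3}.
      At w1: s -> p is true.
      At w2: s -> p is true.
      At w3: s -> p is true.
    So [](s -> p) is true at w2.
    At w2: []s is false, so ~[]s is true.
      At w2: []s requires s at every successor {w1, w2, w3}.
        s fails at w1, so []s is false at w2.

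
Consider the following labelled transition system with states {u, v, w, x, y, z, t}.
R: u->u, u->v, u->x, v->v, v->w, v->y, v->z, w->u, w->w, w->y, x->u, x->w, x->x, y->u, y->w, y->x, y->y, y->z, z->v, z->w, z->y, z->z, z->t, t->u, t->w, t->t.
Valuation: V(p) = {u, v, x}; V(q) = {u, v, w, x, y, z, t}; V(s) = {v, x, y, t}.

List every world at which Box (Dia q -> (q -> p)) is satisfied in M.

u

Recall that Box ψ holds at a world iff ψ holds at every accessible world, and Dia ψ holds iff ψ holds at some accessible world.
Let φ = Box (Dia q -> (q -> p)). Evaluate φ at each world:
  u (successors {u, v, x}): φ is true.
  v (successors {v, w, y, z}): φ is false.
  w (successors {u, w, y}): φ is false.
  x (successors {u, w, x}): φ is false.
  y (successors {u, w, x, y, z}): φ is false.
  z (successors {v, w, y, z, t}): φ is false.
  t (successors {u, w, t}): φ is false.
For instance, at v:
  At v: Box (Dia q -> (q -> p)) requires Dia q -> (q -> p) at every successor {v, w, y, z}.
    Dia q -> (q -> p) fails at w, so Box (Dia q -> (q -> p)) is false at v.
      At w: Dia q is true, q -> p is false, so Dia q -> (q -> p) is false.
Satisfying worlds: {u}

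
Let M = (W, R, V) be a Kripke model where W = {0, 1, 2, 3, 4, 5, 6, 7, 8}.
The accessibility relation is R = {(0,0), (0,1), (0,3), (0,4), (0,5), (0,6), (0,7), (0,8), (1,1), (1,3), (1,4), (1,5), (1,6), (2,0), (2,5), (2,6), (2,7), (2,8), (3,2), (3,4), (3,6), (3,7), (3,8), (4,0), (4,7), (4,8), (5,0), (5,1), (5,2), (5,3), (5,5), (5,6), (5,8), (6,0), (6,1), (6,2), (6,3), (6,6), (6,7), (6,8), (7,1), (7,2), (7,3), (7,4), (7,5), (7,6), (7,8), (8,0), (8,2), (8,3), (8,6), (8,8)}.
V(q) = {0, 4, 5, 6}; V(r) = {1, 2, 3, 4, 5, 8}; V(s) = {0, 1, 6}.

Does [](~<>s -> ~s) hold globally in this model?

Yes

Recall that []ψ holds at a world iff ψ holds at every accessible world, and <>ψ holds iff ψ holds at some accessible world.
Let φ = [](~<>s -> ~s). Evaluate φ at each world:
  0 (successors {0, 1, 3, 4, 5, 6, 7, 8}): φ is true.
  1 (successors {1, 3, 4, 5, 6}): φ is true.
  2 (successors {0, 5, 6, 7, 8}): φ is true.
  3 (successors {2, 4, 6, 7, 8}): φ is true.
  4 (successors {0, 7, 8}): φ is true.
  5 (successors {0, 1, 2, 3, 5, 6, 8}): φ is true.
  6 (successors {0, 1, 2, 3, 6, 7, 8}): φ is true.
  7 (successors {1, 2, 3, 4, 5, 6, 8}): φ is true.
  8 (successors {0, 2, 3, 6, 8}): φ is true.
For instance, at 0:
  At 0: [](~<>s -> ~s) requires ~<>s -> ~s at every successor {0, 1, 3, 4, 5, 6, 7, 8}.
    At 0: ~<>s -> ~s is true.
    At 1: ~<>s -> ~s is true.
    At 3: ~<>s -> ~s is true.
    At 4: ~<>s -> ~s is true.
    At 5: ~<>s -> ~s is true.
    At 6: ~<>s -> ~s is true.
    At 7: ~<>s -> ~s is true.
    At 8: ~<>s -> ~s is true.
  So [](~<>s -> ~s) is true at 0.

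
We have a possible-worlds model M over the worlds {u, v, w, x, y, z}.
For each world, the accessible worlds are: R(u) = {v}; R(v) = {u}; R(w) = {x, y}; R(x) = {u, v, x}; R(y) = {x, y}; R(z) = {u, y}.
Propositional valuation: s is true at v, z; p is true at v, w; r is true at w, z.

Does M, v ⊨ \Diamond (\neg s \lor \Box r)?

Yes

Recall that \Box ψ holds at a world iff ψ holds at every accessible world, and \Diamond ψ holds iff ψ holds at some accessible world.
At v: \Diamond (\neg s \lor \Box r) requires \neg s \lor \Box r at some successor in {u}.
  \neg s \lor \Box r holds at u, so \Diamond (\neg s \lor \Box r) is true at v.
    At u: \neg s is true, \Box r is false, so \neg s \lor \Box r is true.
      At u: \Box r requires r at every successor {v}.
        r fails at v, so \Box r is false at u.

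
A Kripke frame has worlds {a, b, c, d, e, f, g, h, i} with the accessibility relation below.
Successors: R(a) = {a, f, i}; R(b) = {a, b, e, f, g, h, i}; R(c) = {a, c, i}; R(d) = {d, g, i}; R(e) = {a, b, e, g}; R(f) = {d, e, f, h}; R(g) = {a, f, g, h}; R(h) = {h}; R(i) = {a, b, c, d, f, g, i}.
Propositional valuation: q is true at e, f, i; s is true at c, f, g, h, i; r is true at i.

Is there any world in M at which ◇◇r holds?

Recall that ◇ψ holds at a world iff ψ holds at some accessible world.
Let φ = ◇◇r. Evaluate φ at each world:
  a (successors {a, f, i}): φ is true.
  b (successors {a, b, e, f, g, h, i}): φ is true.
  c (successors {a, c, i}): φ is true.
  d (successors {d, g, i}): φ is true.
  e (successors {a, b, e, g}): φ is true.
  f (successors {d, e, f, h}): φ is true.
  g (successors {a, f, g, h}): φ is true.
  h (successors {h}): φ is false.
  i (successors {a, b, c, d, f, g, i}): φ is true.
Detail at a (witness):
  At a: ◇◇r requires ◇r at some successor in {a, f, i}.
    ◇r holds at a, so ◇◇r is true at a.
      At a: ◇r requires r at some successor in {a, f, i}.
        r holds at i, so ◇r is true at a.

Yes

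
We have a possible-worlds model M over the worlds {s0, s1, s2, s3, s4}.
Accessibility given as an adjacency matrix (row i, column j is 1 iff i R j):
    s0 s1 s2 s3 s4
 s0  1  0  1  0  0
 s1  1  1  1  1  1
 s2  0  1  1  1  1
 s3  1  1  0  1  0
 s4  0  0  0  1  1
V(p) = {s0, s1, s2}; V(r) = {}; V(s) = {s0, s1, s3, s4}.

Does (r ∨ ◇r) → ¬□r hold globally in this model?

Let φ = (r ∨ ◇r) → ¬□r. Evaluate φ at each world:
  s0 (successors {s0, s2}): φ is true.
  s1 (successors {s0, s1, s2, s3, s4}): φ is true.
  s2 (successors {s1, s2, s3, s4}): φ is true.
  s3 (successors {s0, s1, s3}): φ is true.
  s4 (successors {s3, s4}): φ is true.
For instance, at s0:
  At s0: r ∨ ◇r is false, ¬□r is true, so (r ∨ ◇r) → ¬□r is true.
    At s0: r is false, ◇r is false, so r ∨ ◇r is false.
      At s0: ◇r requires r at some successor in {s0, s2}.
        At s0: r is false.
        At s2: r is false.
      So ◇r is false at s0.
    At s0: □r is false, so ¬□r is true.
      At s0: □r requires r at every successor {s0, s2}.
        r fails at s0, so □r is false at s0.

Yes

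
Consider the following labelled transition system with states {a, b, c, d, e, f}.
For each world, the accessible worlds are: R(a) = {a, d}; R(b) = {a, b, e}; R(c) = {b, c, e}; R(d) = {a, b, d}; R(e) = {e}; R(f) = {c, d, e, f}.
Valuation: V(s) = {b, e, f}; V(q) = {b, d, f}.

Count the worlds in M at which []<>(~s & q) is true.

1

Let φ = []<>(~s & q). Evaluate φ at each world:
  a (successors {a, d}): φ is true.
  b (successors {a, b, e}): φ is false.
  c (successors {b, c, e}): φ is false.
  d (successors {a, b, d}): φ is false.
  e (successors {e}): φ is false.
  f (successors {c, d, e, f}): φ is false.
For instance, at a:
  At a: []<>(~s & q) requires <>(~s & q) at every successor {a, d}.
      At a: <>(~s & q) requires ~s & q at some successor in {a, d}.
        ~s & q holds at d, so <>(~s & q) is true at a.
      At d: <>(~s & q) requires ~s & q at some successor in {a, b, d}.
        ~s & q holds at d, so <>(~s & q) is true at d.
  So []<>(~s & q) is true at a.
Satisfying worlds: {a}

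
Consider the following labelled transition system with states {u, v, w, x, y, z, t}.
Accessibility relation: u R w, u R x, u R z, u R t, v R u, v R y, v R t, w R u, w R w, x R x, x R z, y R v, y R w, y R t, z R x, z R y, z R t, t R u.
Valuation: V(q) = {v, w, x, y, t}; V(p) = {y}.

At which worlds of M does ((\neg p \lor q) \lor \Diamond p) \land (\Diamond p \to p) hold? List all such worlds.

Let φ = ((\neg p \lor q) \lor \Diamond p) \land (\Diamond p \to p). Evaluate φ at each world:
  u (successors {w, x, z, t}): φ is true.
  v (successors {u, y, t}): φ is false.
  w (successors {u, w}): φ is true.
  x (successors {x, z}): φ is true.
  y (successors {v, w, t}): φ is true.
  z (successors {x, y, t}): φ is false.
  t (successors {u}): φ is true.
For instance, at v:
  At v: (\neg p \lor q) \lor \Diamond p is true, \Diamond p \to p is false, so ((\neg p \lor q) \lor \Diamond p) \land (\Diamond p \to p) is false.
    At v: \neg p \lor q is true, \Diamond p is true, so (\neg p \lor q) \lor \Diamond p is true.
      At v: \Diamond p requires p at some successor in {u, y, t}.
        p holds at y, so \Diamond p is true at v.
    At v: \Diamond p is true, p is false, so \Diamond p \to p is false.
      At v: \Diamond p requires p at some successor in {u, y, t}.
        p holds at y, so \Diamond p is true at v.
Satisfying worlds: {u, w, x, y, t}

u, w, x, y, t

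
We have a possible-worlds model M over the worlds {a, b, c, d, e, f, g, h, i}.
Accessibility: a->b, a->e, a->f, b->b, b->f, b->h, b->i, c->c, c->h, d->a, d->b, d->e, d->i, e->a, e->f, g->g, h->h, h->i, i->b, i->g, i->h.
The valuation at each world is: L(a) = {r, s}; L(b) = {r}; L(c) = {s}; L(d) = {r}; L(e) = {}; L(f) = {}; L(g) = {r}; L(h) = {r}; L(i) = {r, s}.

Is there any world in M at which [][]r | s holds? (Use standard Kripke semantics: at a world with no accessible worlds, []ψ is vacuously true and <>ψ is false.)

Let φ = [][]r | s. Evaluate φ at each world:
  a (successors {b, e, f}): φ is true.
  b (successors {b, f, h, i}): φ is false.
  c (successors {c, h}): φ is true.
  d (successors {a, b, e, i}): φ is false.
  e (successors {a, f}): φ is false.
  f (successors ∅): φ is true.
  g (successors {g}): φ is true.
  h (successors {h, i}): φ is true.
  i (successors {b, g, h}): φ is true.
Detail at a (witness):
  At a: [][]r is false, s is true, so [][]r | s is true.
    At a: [][]r requires []r at every successor {b, e, f}.
      []r fails at b, so [][]r is false at a.

Yes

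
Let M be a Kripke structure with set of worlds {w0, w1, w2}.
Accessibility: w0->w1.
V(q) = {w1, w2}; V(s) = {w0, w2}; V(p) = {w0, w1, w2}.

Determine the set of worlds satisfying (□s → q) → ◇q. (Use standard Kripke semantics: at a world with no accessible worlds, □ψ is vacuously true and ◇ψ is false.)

Recall that □ψ holds at a world iff ψ holds at every accessible world, and ◇ψ holds iff ψ holds at some accessible world.
Let φ = (□s → q) → ◇q. Evaluate φ at each world:
  w0 (successors {w1}): φ is true.
  w1 (successors ∅): φ is false.
  w2 (successors ∅): φ is false.
For instance, at w0:
  At w0: □s → q is true, ◇q is true, so (□s → q) → ◇q is true.
    At w0: □s is false, q is false, so □s → q is true.
      At w0: □s requires s at every successor {w1}.
        s fails at w1, so □s is false at w0.
    At w0: ◇q requires q at some successor in {w1}.
      q holds at w1, so ◇q is true at w0.
Satisfying worlds: {w0}

w0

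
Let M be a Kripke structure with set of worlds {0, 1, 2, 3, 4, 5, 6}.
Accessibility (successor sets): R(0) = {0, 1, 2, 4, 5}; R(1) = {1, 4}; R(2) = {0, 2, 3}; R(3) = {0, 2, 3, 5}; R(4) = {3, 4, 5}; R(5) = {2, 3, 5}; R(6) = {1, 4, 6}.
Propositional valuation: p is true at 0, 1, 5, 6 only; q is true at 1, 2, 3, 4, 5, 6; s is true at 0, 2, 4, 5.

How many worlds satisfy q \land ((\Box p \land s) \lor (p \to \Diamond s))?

Let φ = q \land ((\Box p \land s) \lor (p \to \Diamond s)). Evaluate φ at each world:
  0 (successors {0, 1, 2, 4, 5}): φ is false.
  1 (successors {1, 4}): φ is true.
  2 (successors {0, 2, 3}): φ is true.
  3 (successors {0, 2, 3, 5}): φ is true.
  4 (successors {3, 4, 5}): φ is true.
  5 (successors {2, 3, 5}): φ is true.
  6 (successors {1, 4, 6}): φ is true.
For instance, at 0:
  At 0: q is false, (\Box p \land s) \lor (p \to \Diamond s) is true, so q \land ((\Box p \land s) \lor (p \to \Diamond s)) is false.
    At 0: \Box p \land s is false, p \to \Diamond s is true, so (\Box p \land s) \lor (p \to \Diamond s) is true.
      At 0: \Box p is false, s is true, so \Box p \land s is false.
      At 0: p is true, \Diamond s is true, so p \to \Diamond s is true.
Satisfying worlds: {1, 2, 3, 4, 5, 6}

6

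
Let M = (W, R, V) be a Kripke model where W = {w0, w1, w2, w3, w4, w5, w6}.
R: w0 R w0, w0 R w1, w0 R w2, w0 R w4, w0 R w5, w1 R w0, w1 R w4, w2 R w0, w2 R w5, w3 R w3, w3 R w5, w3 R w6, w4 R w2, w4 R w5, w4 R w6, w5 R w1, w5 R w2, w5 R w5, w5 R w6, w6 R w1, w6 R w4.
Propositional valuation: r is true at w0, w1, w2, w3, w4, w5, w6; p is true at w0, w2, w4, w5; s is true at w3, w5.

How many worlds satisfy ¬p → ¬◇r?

4

Let φ = ¬p → ¬◇r. Evaluate φ at each world:
  w0 (successors {w0, w1, w2, w4, w5}): φ is true.
  w1 (successors {w0, w4}): φ is false.
  w2 (successors {w0, w5}): φ is true.
  w3 (successors {w3, w5, w6}): φ is false.
  w4 (successors {w2, w5, w6}): φ is true.
  w5 (successors {w1, w2, w5, w6}): φ is true.
  w6 (successors {w1, w4}): φ is false.
For instance, at w5:
  At w5: ¬p is false, ¬◇r is false, so ¬p → ¬◇r is true.
    At w5: ◇r is true, so ¬◇r is false.
      At w5: ◇r requires r at some successor in {w1, w2, w5, w6}.
        r holds at w1, so ◇r is true at w5.
Satisfying worlds: {w0, w2, w4, w5}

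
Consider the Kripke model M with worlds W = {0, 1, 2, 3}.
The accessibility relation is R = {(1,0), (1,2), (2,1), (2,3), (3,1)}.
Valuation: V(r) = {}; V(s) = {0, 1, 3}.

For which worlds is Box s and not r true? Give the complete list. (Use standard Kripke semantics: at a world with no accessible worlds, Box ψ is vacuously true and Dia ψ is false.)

0, 2, 3

Let φ = Box s and not r. Evaluate φ at each world:
  0 (successors ∅): φ is true.
  1 (successors {0, 2}): φ is false.
  2 (successors {1, 3}): φ is true.
  3 (successors {1}): φ is true.
For instance, at 2:
  At 2: Box s is true, not r is true, so Box s and not r is true.
    At 2: Box s requires s at every successor {1, 3}.
      At 1: s is true.
      At 3: s is true.
    So Box s is true at 2.
Satisfying worlds: {0, 2, 3}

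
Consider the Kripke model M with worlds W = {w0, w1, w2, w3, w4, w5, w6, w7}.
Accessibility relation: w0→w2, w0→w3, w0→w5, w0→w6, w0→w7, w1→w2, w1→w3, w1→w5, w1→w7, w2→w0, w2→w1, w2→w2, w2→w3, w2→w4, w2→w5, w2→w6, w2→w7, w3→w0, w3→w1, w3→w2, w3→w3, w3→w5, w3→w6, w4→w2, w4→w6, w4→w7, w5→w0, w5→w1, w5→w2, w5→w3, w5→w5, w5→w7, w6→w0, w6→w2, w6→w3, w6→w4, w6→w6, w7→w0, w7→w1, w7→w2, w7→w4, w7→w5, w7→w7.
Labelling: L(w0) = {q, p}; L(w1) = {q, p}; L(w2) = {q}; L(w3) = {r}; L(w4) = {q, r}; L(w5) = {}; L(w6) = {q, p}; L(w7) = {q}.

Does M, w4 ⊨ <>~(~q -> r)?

No

At w4: <>~(~q -> r) requires ~(~q -> r) at some successor in {w2, w6, w7}.
  At w2: ~(~q -> r) is false.
  At w6: ~(~q -> r) is false.
  At w7: ~(~q -> r) is false.
So <>~(~q -> r) is false at w4.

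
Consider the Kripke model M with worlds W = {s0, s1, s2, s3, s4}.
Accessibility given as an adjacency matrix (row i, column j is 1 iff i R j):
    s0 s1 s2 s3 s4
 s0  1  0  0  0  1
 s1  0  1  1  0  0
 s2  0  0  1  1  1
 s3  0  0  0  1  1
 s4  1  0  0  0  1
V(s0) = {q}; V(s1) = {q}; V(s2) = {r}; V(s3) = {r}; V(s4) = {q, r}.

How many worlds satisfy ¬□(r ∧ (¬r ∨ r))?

Let φ = ¬□(r ∧ (¬r ∨ r)). Evaluate φ at each world:
  s0 (successors {s0, s4}): φ is true.
  s1 (successors {s1, s2}): φ is true.
  s2 (successors {s2, s3, s4}): φ is false.
  s3 (successors {s3, s4}): φ is false.
  s4 (successors {s0, s4}): φ is true.
For instance, at s0:
  At s0: □(r ∧ (¬r ∨ r)) is false, so ¬□(r ∧ (¬r ∨ r)) is true.
    At s0: □(r ∧ (¬r ∨ r)) requires r ∧ (¬r ∨ r) at every successor {s0, s4}.
      r ∧ (¬r ∨ r) fails at s0, so □(r ∧ (¬r ∨ r)) is false at s0.
Satisfying worlds: {s0, s1, s4}

3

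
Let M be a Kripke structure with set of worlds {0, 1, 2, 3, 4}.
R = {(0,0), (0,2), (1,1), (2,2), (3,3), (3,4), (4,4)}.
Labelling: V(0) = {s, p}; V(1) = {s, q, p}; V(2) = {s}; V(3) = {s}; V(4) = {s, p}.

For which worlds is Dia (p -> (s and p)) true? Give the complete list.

0, 1, 2, 3, 4

Let φ = Dia (p -> (s and p)). Evaluate φ at each world:
  0 (successors {0, 2}): φ is true.
  1 (successors {1}): φ is true.
  2 (successors {2}): φ is true.
  3 (successors {3, 4}): φ is true.
  4 (successors {4}): φ is true.
For instance, at 1:
  At 1: Dia (p -> (s and p)) requires p -> (s and p) at some successor in {1}.
    p -> (s and p) holds at 1, so Dia (p -> (s and p)) is true at 1.
Satisfying worlds: {0, 1, 2, 3, 4}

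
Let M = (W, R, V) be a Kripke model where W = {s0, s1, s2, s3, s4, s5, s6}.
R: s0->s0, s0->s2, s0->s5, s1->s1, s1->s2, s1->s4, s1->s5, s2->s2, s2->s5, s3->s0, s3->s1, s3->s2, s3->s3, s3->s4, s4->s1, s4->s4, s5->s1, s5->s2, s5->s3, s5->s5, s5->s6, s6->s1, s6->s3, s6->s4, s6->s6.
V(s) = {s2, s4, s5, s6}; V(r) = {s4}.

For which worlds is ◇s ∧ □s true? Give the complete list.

s2

Let φ = ◇s ∧ □s. Evaluate φ at each world:
  s0 (successors {s0, s2, s5}): φ is false.
  s1 (successors {s1, s2, s4, s5}): φ is false.
  s2 (successors {s2, s5}): φ is true.
  s3 (successors {s0, s1, s2, s3, s4}): φ is false.
  s4 (successors {s1, s4}): φ is false.
  s5 (successors {s1, s2, s3, s5, s6}): φ is false.
  s6 (successors {s1, s3, s4, s6}): φ is false.
For instance, at s5:
  At s5: ◇s is true, □s is false, so ◇s ∧ □s is false.
    At s5: ◇s requires s at some successor in {s1, s2, s3, s5, s6}.
      s holds at s2, so ◇s is true at s5.
    At s5: □s requires s at every successor {s1, s2, s3, s5, s6}.
      s fails at s1, so □s is false at s5.
Satisfying worlds: {s2}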